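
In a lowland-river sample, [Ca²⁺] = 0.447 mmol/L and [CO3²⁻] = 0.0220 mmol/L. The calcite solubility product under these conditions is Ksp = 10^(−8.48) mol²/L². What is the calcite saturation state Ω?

Ω = 2.97

Ksp = 10^(−8.48) = 3.311×10^-9
Ω = [Ca²⁺][CO3²⁻]/Ksp = (0.447×10^-3)(0.0220×10^-3) / 3.311×10^-9 = 2.97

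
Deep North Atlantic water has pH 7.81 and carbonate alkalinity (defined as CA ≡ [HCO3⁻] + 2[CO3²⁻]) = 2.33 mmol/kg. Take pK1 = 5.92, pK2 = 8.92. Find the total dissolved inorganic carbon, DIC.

CA = [HCO3⁻] + 2[CO3²⁻] = (α₁ + 2α₂)·DIC
At pH 7.81: [H⁺]/K1 = 10^-1.89 = 0.012882, K2/[H⁺] = 10^-1.11 = 0.077625
α₁ = 1/(1 + 0.012882 + 0.077625) = 1/1.0905 = 0.9170; α₂ = α₁·K2/[H⁺] = 0.07118
α₁ + 2α₂ = 1.0594
DIC = CA / (α₁ + 2α₂) = 2.33 / 1.0594 = 2.20 mmol/kg

DIC = 2.20 mmol/kg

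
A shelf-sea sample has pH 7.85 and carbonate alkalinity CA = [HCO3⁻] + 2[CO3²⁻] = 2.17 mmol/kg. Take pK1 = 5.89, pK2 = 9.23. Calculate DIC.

DIC = 2.11 mmol/kg

CA = [HCO3⁻] + 2[CO3²⁻] = (α₁ + 2α₂)·DIC
At pH 7.85: [H⁺]/K1 = 10^-1.96 = 0.010965, K2/[H⁺] = 10^-1.38 = 0.041687
α₁ = 1/(1 + 0.010965 + 0.041687) = 1/1.0527 = 0.9500; α₂ = α₁·K2/[H⁺] = 0.03960
α₁ + 2α₂ = 1.0292
DIC = CA / (α₁ + 2α₂) = 2.17 / 1.0292 = 2.11 mmol/kg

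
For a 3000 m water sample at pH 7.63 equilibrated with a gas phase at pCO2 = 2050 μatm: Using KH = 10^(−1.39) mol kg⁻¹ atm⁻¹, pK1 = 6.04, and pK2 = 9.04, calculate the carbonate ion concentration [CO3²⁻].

[CO2*] = KH · pCO2 = 10^(−1.39) × 2050×10^-6 = 8.351×10^-5 mol/kg
α₀ = 1/(1 + K1/[H⁺] + K1K2/[H⁺]²) = 1/(1 + 10^+1.59 + 10^+0.18) = 0.02414
DIC = [CO2*]/α₀ = 8.351×10^-5 / 0.02414 = 3.459 mmol/kg
[CO3²⁻] = α₂·DIC; α₂ = 0.03654, so [CO3²⁻] = 0.03654 × 3.459 = 0.126 mmol/kg

[CO3²⁻] = 0.126 mmol/kg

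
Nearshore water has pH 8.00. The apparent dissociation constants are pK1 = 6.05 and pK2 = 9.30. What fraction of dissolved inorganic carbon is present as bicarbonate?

α₁ = 0.942

α₁ = 1 / (1 + [H⁺]/K1 + K2/[H⁺]) = 1 / (1 + 10^-1.95 + 10^-1.30)
   = 1 / (1 + 0.011220 + 0.050119) = 1/1.0613 = 0.9422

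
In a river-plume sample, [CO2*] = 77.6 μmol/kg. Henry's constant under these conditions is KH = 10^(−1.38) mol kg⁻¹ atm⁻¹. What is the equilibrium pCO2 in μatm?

pCO2 = 1860 μatm

KH = 10^(−1.38) = 4.169×10^-2 mol kg⁻¹ atm⁻¹
pCO2 = [CO2*]/KH = 77.6×10^-6 / 4.169×10^-2 = 1.86×10^-3 atm = 1860 μatm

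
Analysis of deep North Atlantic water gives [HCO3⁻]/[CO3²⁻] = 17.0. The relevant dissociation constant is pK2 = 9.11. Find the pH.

pH = 7.88

From K2 = [H⁺][CO3²⁻]/[HCO3⁻]:  pH = pK2 − log₁₀([HCO3⁻]/[CO3²⁻])
log₁₀(17.0) = +1.230
pH = 9.11 − (+1.230) = 7.88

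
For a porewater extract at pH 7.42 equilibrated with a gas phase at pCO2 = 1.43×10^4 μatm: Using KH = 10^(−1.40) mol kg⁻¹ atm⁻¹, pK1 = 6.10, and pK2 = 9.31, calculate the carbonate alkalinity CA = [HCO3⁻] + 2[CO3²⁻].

[CO2*] = KH · pCO2 = 10^(−1.40) × 1.43×10^4×10^-6 = 5.693×10^-4 mol/kg
α₀ = 1/(1 + K1/[H⁺] + K1K2/[H⁺]²) = 1/(1 + 10^+1.32 + 10^-0.57) = 0.04512
DIC = [CO2*]/α₀ = 5.693×10^-4 / 0.04512 = 12.62 mmol/kg
CA = (α₁ + 2α₂)·DIC = (0.9427 + 2×0.01214) × 12.62 = 12.2 mmol/kg

CA = 12.2 mmol/kg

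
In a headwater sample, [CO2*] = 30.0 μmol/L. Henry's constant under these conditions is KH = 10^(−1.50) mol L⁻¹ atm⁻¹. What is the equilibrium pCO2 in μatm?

pCO2 = 949 μatm

KH = 10^(−1.50) = 3.162×10^-2 mol L⁻¹ atm⁻¹
pCO2 = [CO2*]/KH = 30.0×10^-6 / 3.162×10^-2 = 9.49×10^-4 atm = 949 μatm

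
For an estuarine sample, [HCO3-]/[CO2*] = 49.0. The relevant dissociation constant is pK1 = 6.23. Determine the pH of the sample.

From K1 = [H⁺][HCO3-]/[CO2*]:  pH = pK1 + log₁₀([HCO3-]/[CO2*])
log₁₀(49.0) = +1.690
pH = 6.23 + (+1.690) = 7.92

pH = 7.92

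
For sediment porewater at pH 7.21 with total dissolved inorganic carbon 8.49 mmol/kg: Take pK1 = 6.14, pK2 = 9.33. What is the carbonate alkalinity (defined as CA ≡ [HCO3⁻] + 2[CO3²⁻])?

CA = 7.89 mmol/kg

CA = [HCO3⁻] + 2[CO3²⁻] = (α₁ + 2α₂)·DIC
At pH 7.21: [H⁺]/K1 = 10^-1.07 = 0.085114, K2/[H⁺] = 10^-2.12 = 0.0075858
α₁ = 1/(1 + 0.085114 + 0.0075858) = 1/1.0927 = 0.9152; α₂ = α₁·K2/[H⁺] = 0.006942
α₁ + 2α₂ = 0.9290
CA = 0.9290 × 8.49 = 7.89 mmol/kg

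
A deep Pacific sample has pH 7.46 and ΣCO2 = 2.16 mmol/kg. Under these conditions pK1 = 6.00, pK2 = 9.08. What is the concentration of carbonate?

[CO3²⁻] = 0.0489 mmol/kg

α₂ = 1 / (1 + [H⁺]/K2 + [H⁺]²/(K1K2)) = 1 / (1 + 10^+1.62 + 10^+0.16)
   = 1 / (1 + 41.687 + 1.4454) = 1/44.132 = 0.02266
[CO3²⁻] = α₂ × DIC = 0.02266 × 2.16 = 0.0489 mmol/kg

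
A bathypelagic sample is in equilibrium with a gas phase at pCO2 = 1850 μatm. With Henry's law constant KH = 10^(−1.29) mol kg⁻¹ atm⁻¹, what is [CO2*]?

[CO2*] = 94.9 μmol/kg

KH = 10^(−1.29) = 5.129×10^-2 mol kg⁻¹ atm⁻¹
[CO2*] = KH · pCO2 = 5.129×10^-2 × 1850×10^-6 atm = 9.49×10^-5 mol/kg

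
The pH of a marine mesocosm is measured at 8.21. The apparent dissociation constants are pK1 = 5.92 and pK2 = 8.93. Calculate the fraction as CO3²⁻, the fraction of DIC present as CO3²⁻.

α₂ = 0.159

α₂ = 1 / (1 + [H⁺]/K2 + [H⁺]²/(K1K2)) = 1 / (1 + 10^+0.72 + 10^-1.57)
   = 1 / (1 + 5.2481 + 0.026915) = 1/6.2750 = 0.1594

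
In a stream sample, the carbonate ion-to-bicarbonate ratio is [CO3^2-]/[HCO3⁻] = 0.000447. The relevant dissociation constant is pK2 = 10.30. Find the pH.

From K2 = [H⁺][CO3^2-]/[HCO3⁻]:  pH = pK2 + log₁₀([CO3^2-]/[HCO3⁻])
log₁₀(0.000447) = -3.350
pH = 10.30 + (-3.350) = 6.95

pH = 6.95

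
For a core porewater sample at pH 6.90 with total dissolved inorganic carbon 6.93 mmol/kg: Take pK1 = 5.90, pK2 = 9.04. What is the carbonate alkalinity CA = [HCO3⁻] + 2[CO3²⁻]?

CA = [HCO3⁻] + 2[CO3²⁻] = (α₁ + 2α₂)·DIC
At pH 6.90: [H⁺]/K1 = 10^-1.00 = 0.10000, K2/[H⁺] = 10^-2.14 = 0.0072444
α₁ = 1/(1 + 0.10000 + 0.0072444) = 1/1.1072 = 0.9031; α₂ = α₁·K2/[H⁺] = 0.006543
α₁ + 2α₂ = 0.9162
CA = 0.9162 × 6.93 = 6.35 mmol/kg

CA = 6.35 mmol/kg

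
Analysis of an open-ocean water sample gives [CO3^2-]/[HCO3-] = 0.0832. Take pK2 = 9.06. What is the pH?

pH = 7.98

From K2 = [H⁺][CO3^2-]/[HCO3-]:  pH = pK2 + log₁₀([CO3^2-]/[HCO3-])
log₁₀(0.0832) = -1.080
pH = 9.06 + (-1.080) = 7.98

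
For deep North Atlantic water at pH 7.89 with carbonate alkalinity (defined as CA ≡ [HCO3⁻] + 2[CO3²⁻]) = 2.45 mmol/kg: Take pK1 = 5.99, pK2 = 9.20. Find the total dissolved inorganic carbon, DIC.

DIC = 2.37 mmol/kg

CA = [HCO3⁻] + 2[CO3²⁻] = (α₁ + 2α₂)·DIC
At pH 7.89: [H⁺]/K1 = 10^-1.90 = 0.012589, K2/[H⁺] = 10^-1.31 = 0.048978
α₁ = 1/(1 + 0.012589 + 0.048978) = 1/1.0616 = 0.9420; α₂ = α₁·K2/[H⁺] = 0.04614
α₁ + 2α₂ = 1.0343
DIC = CA / (α₁ + 2α₂) = 2.45 / 1.0343 = 2.37 mmol/kg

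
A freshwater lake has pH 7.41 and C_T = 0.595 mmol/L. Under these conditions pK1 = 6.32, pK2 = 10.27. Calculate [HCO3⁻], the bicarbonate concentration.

[HCO3⁻] = 0.550 mmol/L

α₁ = 1 / (1 + [H⁺]/K1 + K2/[H⁺]) = 1 / (1 + 10^-1.09 + 10^-2.86)
   = 1 / (1 + 0.081283 + 0.0013804) = 1/1.0827 = 0.9236
[HCO3⁻] = α₁ × DIC = 0.9236 × 0.595 = 0.550 mmol/L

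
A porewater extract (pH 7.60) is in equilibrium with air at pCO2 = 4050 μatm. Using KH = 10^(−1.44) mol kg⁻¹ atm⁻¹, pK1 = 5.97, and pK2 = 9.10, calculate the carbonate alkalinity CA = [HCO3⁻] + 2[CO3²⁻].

[CO2*] = KH · pCO2 = 10^(−1.44) × 4050×10^-6 = 1.470×10^-4 mol/kg
α₀ = 1/(1 + K1/[H⁺] + K1K2/[H⁺]²) = 1/(1 + 10^+1.63 + 10^+0.13) = 0.02222
DIC = [CO2*]/α₀ = 1.470×10^-4 / 0.02222 = 6.618 mmol/kg
CA = (α₁ + 2α₂)·DIC = (0.9478 + 2×0.02997) × 6.618 = 6.67 mmol/kg

CA = 6.67 mmol/kg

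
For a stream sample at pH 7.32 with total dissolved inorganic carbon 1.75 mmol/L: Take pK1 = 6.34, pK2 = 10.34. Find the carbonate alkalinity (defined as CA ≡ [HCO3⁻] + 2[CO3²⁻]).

CA = 1.59 mmol/L

CA = [HCO3⁻] + 2[CO3²⁻] = (α₁ + 2α₂)·DIC
At pH 7.32: [H⁺]/K1 = 10^-0.98 = 0.10471, K2/[H⁺] = 10^-3.02 = 0.00095499
α₁ = 1/(1 + 0.10471 + 0.00095499) = 1/1.1057 = 0.9044; α₂ = α₁·K2/[H⁺] = 0.0008637
α₁ + 2α₂ = 0.9062
CA = 0.9062 × 1.75 = 1.59 mmol/L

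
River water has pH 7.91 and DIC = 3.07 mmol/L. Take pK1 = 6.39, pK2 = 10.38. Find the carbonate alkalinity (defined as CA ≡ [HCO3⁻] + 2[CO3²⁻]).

CA = 2.99 mmol/L

CA = [HCO3⁻] + 2[CO3²⁻] = (α₁ + 2α₂)·DIC
At pH 7.91: [H⁺]/K1 = 10^-1.52 = 0.030200, K2/[H⁺] = 10^-2.47 = 0.0033884
α₁ = 1/(1 + 0.030200 + 0.0033884) = 1/1.0336 = 0.9675; α₂ = α₁·K2/[H⁺] = 0.003278
α₁ + 2α₂ = 0.9741
CA = 0.9741 × 3.07 = 2.99 mmol/L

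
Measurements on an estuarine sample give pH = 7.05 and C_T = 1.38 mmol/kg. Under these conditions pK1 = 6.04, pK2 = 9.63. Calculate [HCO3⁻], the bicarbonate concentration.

[HCO3⁻] = 1.25 mmol/kg

α₁ = 1 / (1 + [H⁺]/K1 + K2/[H⁺]) = 1 / (1 + 10^-1.01 + 10^-2.58)
   = 1 / (1 + 0.097724 + 0.0026303) = 1/1.1004 = 0.9088
[HCO3⁻] = α₁ × DIC = 0.9088 × 1.38 = 1.25 mmol/kg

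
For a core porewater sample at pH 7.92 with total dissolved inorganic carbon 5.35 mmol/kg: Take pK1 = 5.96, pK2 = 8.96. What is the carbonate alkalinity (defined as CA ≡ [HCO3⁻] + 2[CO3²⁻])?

CA = 5.74 mmol/kg

CA = [HCO3⁻] + 2[CO3²⁻] = (α₁ + 2α₂)·DIC
At pH 7.92: [H⁺]/K1 = 10^-1.96 = 0.010965, K2/[H⁺] = 10^-1.04 = 0.091201
α₁ = 1/(1 + 0.010965 + 0.091201) = 1/1.1022 = 0.9073; α₂ = α₁·K2/[H⁺] = 0.08275
α₁ + 2α₂ = 1.0728
CA = 1.0728 × 5.35 = 5.74 mmol/kg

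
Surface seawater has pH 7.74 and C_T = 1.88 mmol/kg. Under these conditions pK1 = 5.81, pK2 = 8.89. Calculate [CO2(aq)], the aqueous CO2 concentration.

[CO2*] = 0.0204 mmol/kg

α₀ = 1 / (1 + K1/[H⁺] + K1K2/[H⁺]²) = 1 / (1 + 10^+1.93 + 10^+0.78)
   = 1 / (1 + 85.114 + 6.0256) = 1/92.139 = 0.01085
[CO2*] = α₀ × DIC = 0.01085 × 1.88 = 0.0204 mmol/kg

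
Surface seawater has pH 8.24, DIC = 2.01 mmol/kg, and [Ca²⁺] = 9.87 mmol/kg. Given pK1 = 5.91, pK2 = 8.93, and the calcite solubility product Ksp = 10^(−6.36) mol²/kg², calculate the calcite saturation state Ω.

Ω = 7.68

α₂ = 1 / (1 + [H⁺]/K2 + [H⁺]²/(K1K2)) = 1 / (1 + 10^+0.69 + 10^-1.64)
   = 1 / (1 + 4.8978 + 0.022909) = 1/5.9207 = 0.1689
[CO3²⁻] = α₂ × DIC = 0.1689 × 2.01 = 0.3395 mmol/kg
Ksp = 10^(−6.36) = 4.365×10^-7
Ω = [Ca²⁺][CO3²⁻]/Ksp = (9.87×10^-3)(3.395×10^-4) / 4.365×10^-7 = 7.68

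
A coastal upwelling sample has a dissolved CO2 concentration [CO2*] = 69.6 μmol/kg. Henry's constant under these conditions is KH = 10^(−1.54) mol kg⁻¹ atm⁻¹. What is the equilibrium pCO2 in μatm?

pCO2 = 2410 μatm

KH = 10^(−1.54) = 2.884×10^-2 mol kg⁻¹ atm⁻¹
pCO2 = [CO2*]/KH = 69.6×10^-6 / 2.884×10^-2 = 2.41×10^-3 atm = 2410 μatm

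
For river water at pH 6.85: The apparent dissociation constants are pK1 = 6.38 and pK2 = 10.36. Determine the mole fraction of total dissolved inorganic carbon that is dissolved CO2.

α₀ = 1 / (1 + K1/[H⁺] + K1K2/[H⁺]²) = 1 / (1 + 10^+0.47 + 10^-3.04)
   = 1 / (1 + 2.9512 + 0.00091201) = 1/3.9521 = 0.2530

α₀ = 0.253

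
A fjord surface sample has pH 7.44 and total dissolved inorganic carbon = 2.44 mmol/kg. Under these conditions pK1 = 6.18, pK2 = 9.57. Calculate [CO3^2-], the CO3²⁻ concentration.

α₂ = 1 / (1 + [H⁺]/K2 + [H⁺]²/(K1K2)) = 1 / (1 + 10^+2.13 + 10^+0.87)
   = 1 / (1 + 134.90 + 7.4131) = 1/143.31 = 0.006978
[CO3²⁻] = α₂ × DIC = 0.006978 × 2.44 = 0.0170 mmol/kg = 17.0 μmol/kg

[CO3²⁻] = 17.0 μmol/kg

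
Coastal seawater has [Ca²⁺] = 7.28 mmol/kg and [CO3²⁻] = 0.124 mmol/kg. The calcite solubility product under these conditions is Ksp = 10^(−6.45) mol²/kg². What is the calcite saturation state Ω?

Ksp = 10^(−6.45) = 3.548×10^-7
Ω = [Ca²⁺][CO3²⁻]/Ksp = (7.28×10^-3)(0.124×10^-3) / 3.548×10^-7 = 2.54

Ω = 2.54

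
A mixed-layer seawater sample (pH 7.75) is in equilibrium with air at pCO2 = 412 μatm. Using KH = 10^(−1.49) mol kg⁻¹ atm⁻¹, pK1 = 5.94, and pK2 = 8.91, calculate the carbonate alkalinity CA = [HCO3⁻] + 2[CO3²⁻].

CA = 0.980 mmol/kg

[CO2*] = KH · pCO2 = 10^(−1.49) × 412×10^-6 = 1.333×10^-5 mol/kg
α₀ = 1/(1 + K1/[H⁺] + K1K2/[H⁺]²) = 1/(1 + 10^+1.81 + 10^+0.65) = 0.01428
DIC = [CO2*]/α₀ = 1.333×10^-5 / 0.01428 = 0.9337 mmol/kg
CA = (α₁ + 2α₂)·DIC = (0.9219 + 2×0.06378) × 0.9337 = 0.980 mmol/kg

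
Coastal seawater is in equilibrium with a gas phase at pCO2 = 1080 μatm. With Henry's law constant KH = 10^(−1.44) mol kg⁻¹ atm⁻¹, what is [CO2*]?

KH = 10^(−1.44) = 3.631×10^-2 mol kg⁻¹ atm⁻¹
[CO2*] = KH · pCO2 = 3.631×10^-2 × 1080×10^-6 atm = 3.92×10^-5 mol/kg

[CO2*] = 39.2 μmol/kg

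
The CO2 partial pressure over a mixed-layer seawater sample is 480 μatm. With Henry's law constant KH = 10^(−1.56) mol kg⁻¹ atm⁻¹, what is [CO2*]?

KH = 10^(−1.56) = 2.754×10^-2 mol kg⁻¹ atm⁻¹
[CO2*] = KH · pCO2 = 2.754×10^-2 × 480×10^-6 atm = 1.32×10^-5 mol/kg

[CO2*] = 13.2 μmol/kg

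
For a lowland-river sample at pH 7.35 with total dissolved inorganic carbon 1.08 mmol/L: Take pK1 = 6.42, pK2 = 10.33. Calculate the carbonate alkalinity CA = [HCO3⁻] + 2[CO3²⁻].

CA = 0.968 mmol/L

CA = [HCO3⁻] + 2[CO3²⁻] = (α₁ + 2α₂)·DIC
At pH 7.35: [H⁺]/K1 = 10^-0.93 = 0.11749, K2/[H⁺] = 10^-2.98 = 0.0010471
α₁ = 1/(1 + 0.11749 + 0.0010471) = 1/1.1185 = 0.8940; α₂ = α₁·K2/[H⁺] = 0.0009362
α₁ + 2α₂ = 0.8959
CA = 0.8959 × 1.08 = 0.968 mmol/L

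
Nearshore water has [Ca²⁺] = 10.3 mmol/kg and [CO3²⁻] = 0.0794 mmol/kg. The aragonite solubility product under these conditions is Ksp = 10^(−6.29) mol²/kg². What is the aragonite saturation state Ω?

Ω = 1.59

Ksp = 10^(−6.29) = 5.129×10^-7
Ω = [Ca²⁺][CO3²⁻]/Ksp = (10.3×10^-3)(0.0794×10^-3) / 5.129×10^-7 = 1.59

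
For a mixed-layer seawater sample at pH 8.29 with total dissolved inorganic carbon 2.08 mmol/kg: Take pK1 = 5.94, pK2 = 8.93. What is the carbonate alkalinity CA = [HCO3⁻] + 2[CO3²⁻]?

CA = 2.46 mmol/kg

CA = [HCO3⁻] + 2[CO3²⁻] = (α₁ + 2α₂)·DIC
At pH 8.29: [H⁺]/K1 = 10^-2.35 = 0.0044668, K2/[H⁺] = 10^-0.64 = 0.22909
α₁ = 1/(1 + 0.0044668 + 0.22909) = 1/1.2336 = 0.8107; α₂ = α₁·K2/[H⁺] = 0.1857
α₁ + 2α₂ = 1.1821
CA = 1.1821 × 2.08 = 2.46 mmol/kg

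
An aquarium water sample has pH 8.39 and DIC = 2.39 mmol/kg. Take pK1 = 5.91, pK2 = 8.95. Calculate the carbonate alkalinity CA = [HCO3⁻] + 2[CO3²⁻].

CA = [HCO3⁻] + 2[CO3²⁻] = (α₁ + 2α₂)·DIC
At pH 8.39: [H⁺]/K1 = 10^-2.48 = 0.0033113, K2/[H⁺] = 10^-0.56 = 0.27542
α₁ = 1/(1 + 0.0033113 + 0.27542) = 1/1.2787 = 0.7820; α₂ = α₁·K2/[H⁺] = 0.2154
α₁ + 2α₂ = 1.2128
CA = 1.2128 × 2.39 = 2.90 mmol/kg

CA = 2.90 mmol/kg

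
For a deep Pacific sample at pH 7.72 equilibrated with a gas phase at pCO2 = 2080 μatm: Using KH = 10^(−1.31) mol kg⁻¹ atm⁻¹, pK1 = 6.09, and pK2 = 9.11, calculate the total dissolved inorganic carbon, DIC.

[CO2*] = KH · pCO2 = 10^(−1.31) × 2080×10^-6 = 1.019×10^-4 mol/kg
α₀ = 1/(1 + K1/[H⁺] + K1K2/[H⁺]²) = 1/(1 + 10^+1.63 + 10^+0.24) = 0.02203
DIC = [CO2*]/α₀ = 1.019×10^-4 / 0.02203 = 4.62 mmol/kg

DIC = 4.62 mmol/kg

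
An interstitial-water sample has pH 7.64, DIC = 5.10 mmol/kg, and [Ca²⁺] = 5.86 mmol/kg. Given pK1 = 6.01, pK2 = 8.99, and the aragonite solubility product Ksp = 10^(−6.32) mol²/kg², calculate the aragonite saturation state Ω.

Ω = 2.61

α₂ = 1 / (1 + [H⁺]/K2 + [H⁺]²/(K1K2)) = 1 / (1 + 10^+1.35 + 10^-0.28)
   = 1 / (1 + 22.387 + 0.52481) = 1/23.912 = 0.04182
[CO3²⁻] = α₂ × DIC = 0.04182 × 5.10 = 0.2133 mmol/kg
Ksp = 10^(−6.32) = 4.786×10^-7
Ω = [Ca²⁺][CO3²⁻]/Ksp = (5.86×10^-3)(2.133×10^-4) / 4.786×10^-7 = 2.61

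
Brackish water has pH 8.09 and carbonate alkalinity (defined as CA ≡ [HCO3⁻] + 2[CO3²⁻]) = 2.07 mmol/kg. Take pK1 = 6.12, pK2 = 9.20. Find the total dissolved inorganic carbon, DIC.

DIC = 1.95 mmol/kg

CA = [HCO3⁻] + 2[CO3²⁻] = (α₁ + 2α₂)·DIC
At pH 8.09: [H⁺]/K1 = 10^-1.97 = 0.010715, K2/[H⁺] = 10^-1.11 = 0.077625
α₁ = 1/(1 + 0.010715 + 0.077625) = 1/1.0883 = 0.9188; α₂ = α₁·K2/[H⁺] = 0.07132
α₁ + 2α₂ = 1.0615
DIC = CA / (α₁ + 2α₂) = 2.07 / 1.0615 = 1.95 mmol/kg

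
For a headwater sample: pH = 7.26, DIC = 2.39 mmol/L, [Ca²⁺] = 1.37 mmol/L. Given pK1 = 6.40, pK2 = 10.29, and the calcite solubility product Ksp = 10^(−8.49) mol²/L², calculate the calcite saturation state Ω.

α₂ = 1 / (1 + [H⁺]/K2 + [H⁺]²/(K1K2)) = 1 / (1 + 10^+3.03 + 10^+2.17)
   = 1 / (1 + 1071.5 + 147.91) = 1/1220.4 = 0.0008194
[CO3²⁻] = α₂ × DIC = 0.0008194 × 2.39 = 0.001958 mmol/L = 1.958 μmol/L
Ksp = 10^(−8.49) = 3.236×10^-9
Ω = [Ca²⁺][CO3²⁻]/Ksp = (1.37×10^-3)(1.958×10^-6) / 3.236×10^-9 = 0.829

Ω = 0.829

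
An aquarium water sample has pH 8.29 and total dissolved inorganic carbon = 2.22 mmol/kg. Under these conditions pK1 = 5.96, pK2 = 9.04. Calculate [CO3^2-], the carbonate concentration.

α₂ = 1 / (1 + [H⁺]/K2 + [H⁺]²/(K1K2)) = 1 / (1 + 10^+0.75 + 10^-1.58)
   = 1 / (1 + 5.6234 + 0.026303) = 1/6.6497 = 0.1504
[CO3²⁻] = α₂ × DIC = 0.1504 × 2.22 = 0.334 mmol/kg

[CO3²⁻] = 0.334 mmol/kg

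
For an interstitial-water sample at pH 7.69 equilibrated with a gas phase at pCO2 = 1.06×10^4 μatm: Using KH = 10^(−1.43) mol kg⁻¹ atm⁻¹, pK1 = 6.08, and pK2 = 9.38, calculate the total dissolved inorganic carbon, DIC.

DIC = 16.8 mmol/kg

[CO2*] = KH · pCO2 = 10^(−1.43) × 1.06×10^4×10^-6 = 3.938×10^-4 mol/kg
α₀ = 1/(1 + K1/[H⁺] + K1K2/[H⁺]²) = 1/(1 + 10^+1.61 + 10^-0.08) = 0.02349
DIC = [CO2*]/α₀ = 3.938×10^-4 / 0.02349 = 16.8 mmol/kg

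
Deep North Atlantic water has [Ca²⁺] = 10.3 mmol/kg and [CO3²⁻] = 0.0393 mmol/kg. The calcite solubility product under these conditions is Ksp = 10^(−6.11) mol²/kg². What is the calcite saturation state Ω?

Ω = 0.521

Ksp = 10^(−6.11) = 7.762×10^-7
Ω = [Ca²⁺][CO3²⁻]/Ksp = (10.3×10^-3)(0.0393×10^-3) / 7.762×10^-7 = 0.521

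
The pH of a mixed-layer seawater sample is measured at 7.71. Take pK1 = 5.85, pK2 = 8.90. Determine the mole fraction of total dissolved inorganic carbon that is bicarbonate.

α₁ = 0.927

α₁ = 1 / (1 + [H⁺]/K1 + K2/[H⁺]) = 1 / (1 + 10^-1.86 + 10^-1.19)
   = 1 / (1 + 0.013804 + 0.064565) = 1/1.0784 = 0.9273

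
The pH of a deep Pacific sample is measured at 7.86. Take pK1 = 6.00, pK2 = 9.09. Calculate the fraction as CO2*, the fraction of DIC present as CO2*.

α₀ = 1 / (1 + K1/[H⁺] + K1K2/[H⁺]²) = 1 / (1 + 10^+1.86 + 10^+0.63)
   = 1 / (1 + 72.444 + 4.2658) = 1/77.709 = 0.01287

α₀ = 0.0129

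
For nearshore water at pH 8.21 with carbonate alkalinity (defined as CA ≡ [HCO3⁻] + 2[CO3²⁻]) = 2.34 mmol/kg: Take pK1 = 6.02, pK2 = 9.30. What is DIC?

CA = [HCO3⁻] + 2[CO3²⁻] = (α₁ + 2α₂)·DIC
At pH 8.21: [H⁺]/K1 = 10^-2.19 = 0.0064565, K2/[H⁺] = 10^-1.09 = 0.081283
α₁ = 1/(1 + 0.0064565 + 0.081283) = 1/1.0877 = 0.9193; α₂ = α₁·K2/[H⁺] = 0.07473
α₁ + 2α₂ = 1.0688
DIC = CA / (α₁ + 2α₂) = 2.34 / 1.0688 = 2.19 mmol/kg

DIC = 2.19 mmol/kg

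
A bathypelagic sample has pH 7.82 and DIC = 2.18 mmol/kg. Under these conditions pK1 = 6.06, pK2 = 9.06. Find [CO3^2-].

α₂ = 1 / (1 + [H⁺]/K2 + [H⁺]²/(K1K2)) = 1 / (1 + 10^+1.24 + 10^-0.52)
   = 1 / (1 + 17.378 + 0.30200) = 1/18.680 = 0.05353
[CO3²⁻] = α₂ × DIC = 0.05353 × 2.18 = 0.117 mmol/kg

[CO3²⁻] = 0.117 mmol/kg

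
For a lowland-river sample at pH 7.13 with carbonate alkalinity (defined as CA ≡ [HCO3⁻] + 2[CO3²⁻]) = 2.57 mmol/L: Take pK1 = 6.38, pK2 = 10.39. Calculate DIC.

DIC = 3.03 mmol/L

CA = [HCO3⁻] + 2[CO3²⁻] = (α₁ + 2α₂)·DIC
At pH 7.13: [H⁺]/K1 = 10^-0.75 = 0.17783, K2/[H⁺] = 10^-3.26 = 0.00054954
α₁ = 1/(1 + 0.17783 + 0.00054954) = 1/1.1784 = 0.8486; α₂ = α₁·K2/[H⁺] = 0.0004664
α₁ + 2α₂ = 0.8496
DIC = CA / (α₁ + 2α₂) = 2.57 / 0.8496 = 3.03 mmol/L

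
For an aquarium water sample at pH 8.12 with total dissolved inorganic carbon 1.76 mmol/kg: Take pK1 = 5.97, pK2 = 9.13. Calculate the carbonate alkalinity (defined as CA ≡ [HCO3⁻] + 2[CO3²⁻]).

CA = 1.90 mmol/kg

CA = [HCO3⁻] + 2[CO3²⁻] = (α₁ + 2α₂)·DIC
At pH 8.12: [H⁺]/K1 = 10^-2.15 = 0.0070795, K2/[H⁺] = 10^-1.01 = 0.097724
α₁ = 1/(1 + 0.0070795 + 0.097724) = 1/1.1048 = 0.9051; α₂ = α₁·K2/[H⁺] = 0.08845
α₁ + 2α₂ = 1.0820
CA = 1.0820 × 1.76 = 1.90 mmol/kg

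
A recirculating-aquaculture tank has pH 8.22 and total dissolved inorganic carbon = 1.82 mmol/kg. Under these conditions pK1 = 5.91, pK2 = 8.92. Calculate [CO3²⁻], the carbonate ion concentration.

[CO3²⁻] = 0.302 mmol/kg

α₂ = 1 / (1 + [H⁺]/K2 + [H⁺]²/(K1K2)) = 1 / (1 + 10^+0.70 + 10^-1.61)
   = 1 / (1 + 5.0119 + 0.024547) = 1/6.0364 = 0.1657
[CO3²⁻] = α₂ × DIC = 0.1657 × 1.82 = 0.302 mmol/kg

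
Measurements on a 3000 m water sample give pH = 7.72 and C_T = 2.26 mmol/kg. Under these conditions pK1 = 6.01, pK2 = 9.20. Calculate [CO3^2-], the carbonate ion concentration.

[CO3²⁻] = 0.0711 mmol/kg

α₂ = 1 / (1 + [H⁺]/K2 + [H⁺]²/(K1K2)) = 1 / (1 + 10^+1.48 + 10^-0.23)
   = 1 / (1 + 30.200 + 0.58884) = 1/31.788 = 0.03146
[CO3²⁻] = α₂ × DIC = 0.03146 × 2.26 = 0.0711 mmol/kg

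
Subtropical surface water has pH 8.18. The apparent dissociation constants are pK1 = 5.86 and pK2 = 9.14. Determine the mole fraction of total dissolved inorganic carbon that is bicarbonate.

α₁ = 1 / (1 + [H⁺]/K1 + K2/[H⁺]) = 1 / (1 + 10^-2.32 + 10^-0.96)
   = 1 / (1 + 0.0047863 + 0.10965) = 1/1.1144 = 0.8973

α₁ = 0.897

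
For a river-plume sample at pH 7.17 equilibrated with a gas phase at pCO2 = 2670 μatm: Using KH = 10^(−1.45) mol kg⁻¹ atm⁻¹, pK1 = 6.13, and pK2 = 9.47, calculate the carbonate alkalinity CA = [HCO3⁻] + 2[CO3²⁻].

CA = 1.05 mmol/kg

[CO2*] = KH · pCO2 = 10^(−1.45) × 2670×10^-6 = 9.474×10^-5 mol/kg
α₀ = 1/(1 + K1/[H⁺] + K1K2/[H⁺]²) = 1/(1 + 10^+1.04 + 10^-1.26) = 0.08320
DIC = [CO2*]/α₀ = 9.474×10^-5 / 0.08320 = 1.139 mmol/kg
CA = (α₁ + 2α₂)·DIC = (0.9122 + 2×0.004572) × 1.139 = 1.05 mmol/kg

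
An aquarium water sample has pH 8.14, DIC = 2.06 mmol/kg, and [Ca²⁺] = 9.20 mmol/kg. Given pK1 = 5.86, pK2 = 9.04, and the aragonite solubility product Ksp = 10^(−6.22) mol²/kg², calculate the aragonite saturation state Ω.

Ω = 3.50

α₂ = 1 / (1 + [H⁺]/K2 + [H⁺]²/(K1K2)) = 1 / (1 + 10^+0.90 + 10^-1.38)
   = 1 / (1 + 7.9433 + 0.041687) = 1/8.9850 = 0.1113
[CO3²⁻] = α₂ × DIC = 0.1113 × 2.06 = 0.2293 mmol/kg
Ksp = 10^(−6.22) = 6.026×10^-7
Ω = [Ca²⁺][CO3²⁻]/Ksp = (9.20×10^-3)(2.293×10^-4) / 6.026×10^-7 = 3.50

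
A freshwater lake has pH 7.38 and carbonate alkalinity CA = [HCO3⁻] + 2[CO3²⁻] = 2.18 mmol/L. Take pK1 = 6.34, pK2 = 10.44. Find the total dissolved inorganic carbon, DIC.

DIC = 2.38 mmol/L

CA = [HCO3⁻] + 2[CO3²⁻] = (α₁ + 2α₂)·DIC
At pH 7.38: [H⁺]/K1 = 10^-1.04 = 0.091201, K2/[H⁺] = 10^-3.06 = 0.00087096
α₁ = 1/(1 + 0.091201 + 0.00087096) = 1/1.0921 = 0.9157; α₂ = α₁·K2/[H⁺] = 0.0007975
α₁ + 2α₂ = 0.9173
DIC = CA / (α₁ + 2α₂) = 2.18 / 0.9173 = 2.38 mmol/L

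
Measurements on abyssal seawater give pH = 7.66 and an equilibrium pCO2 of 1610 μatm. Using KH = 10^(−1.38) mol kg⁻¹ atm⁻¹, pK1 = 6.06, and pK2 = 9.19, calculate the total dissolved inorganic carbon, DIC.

DIC = 2.82 mmol/kg

[CO2*] = KH · pCO2 = 10^(−1.38) × 1610×10^-6 = 6.712×10^-5 mol/kg
α₀ = 1/(1 + K1/[H⁺] + K1K2/[H⁺]²) = 1/(1 + 10^+1.60 + 10^+0.07) = 0.02382
DIC = [CO2*]/α₀ = 6.712×10^-5 / 0.02382 = 2.82 mmol/kg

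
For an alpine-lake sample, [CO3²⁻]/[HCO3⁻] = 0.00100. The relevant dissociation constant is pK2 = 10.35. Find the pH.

pH = 7.35

From K2 = [H⁺][CO3²⁻]/[HCO3⁻]:  pH = pK2 + log₁₀([CO3²⁻]/[HCO3⁻])
log₁₀(0.00100) = -3.000
pH = 10.35 + (-3.000) = 7.35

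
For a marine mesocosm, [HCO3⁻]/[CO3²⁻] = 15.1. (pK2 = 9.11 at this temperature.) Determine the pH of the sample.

From K2 = [H⁺][CO3²⁻]/[HCO3⁻]:  pH = pK2 − log₁₀([HCO3⁻]/[CO3²⁻])
log₁₀(15.1) = +1.179
pH = 9.11 − (+1.179) = 7.93

pH = 7.93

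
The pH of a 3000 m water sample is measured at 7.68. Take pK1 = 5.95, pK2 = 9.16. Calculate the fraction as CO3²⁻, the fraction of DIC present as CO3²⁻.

α₂ = 1 / (1 + [H⁺]/K2 + [H⁺]²/(K1K2)) = 1 / (1 + 10^+1.48 + 10^-0.25)
   = 1 / (1 + 30.200 + 0.56234) = 1/31.762 = 0.03148

α₂ = 0.0315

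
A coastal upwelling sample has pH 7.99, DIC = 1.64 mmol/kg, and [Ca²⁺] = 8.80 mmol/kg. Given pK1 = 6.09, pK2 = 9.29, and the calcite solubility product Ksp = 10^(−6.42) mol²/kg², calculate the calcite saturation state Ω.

Ω = 1.79

α₂ = 1 / (1 + [H⁺]/K2 + [H⁺]²/(K1K2)) = 1 / (1 + 10^+1.30 + 10^-0.60)
   = 1 / (1 + 19.953 + 0.25119) = 1/21.204 = 0.04716
[CO3²⁻] = α₂ × DIC = 0.04716 × 1.64 = 0.07734 mmol/kg
Ksp = 10^(−6.42) = 3.802×10^-7
Ω = [Ca²⁺][CO3²⁻]/Ksp = (8.80×10^-3)(7.734×10^-5) / 3.802×10^-7 = 1.79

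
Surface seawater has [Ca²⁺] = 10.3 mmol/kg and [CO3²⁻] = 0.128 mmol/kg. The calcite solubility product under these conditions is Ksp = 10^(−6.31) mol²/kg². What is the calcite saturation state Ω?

Ksp = 10^(−6.31) = 4.898×10^-7
Ω = [Ca²⁺][CO3²⁻]/Ksp = (10.3×10^-3)(0.128×10^-3) / 4.898×10^-7 = 2.69

Ω = 2.69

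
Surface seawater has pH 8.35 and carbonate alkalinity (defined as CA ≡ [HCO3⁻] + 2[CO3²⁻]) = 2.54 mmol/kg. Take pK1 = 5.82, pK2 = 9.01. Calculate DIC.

DIC = 2.16 mmol/kg

CA = [HCO3⁻] + 2[CO3²⁻] = (α₁ + 2α₂)·DIC
At pH 8.35: [H⁺]/K1 = 10^-2.53 = 0.0029512, K2/[H⁺] = 10^-0.66 = 0.21878
α₁ = 1/(1 + 0.0029512 + 0.21878) = 1/1.2217 = 0.8185; α₂ = α₁·K2/[H⁺] = 0.1791
α₁ + 2α₂ = 1.1767
DIC = CA / (α₁ + 2α₂) = 2.54 / 1.1767 = 2.16 mmol/kg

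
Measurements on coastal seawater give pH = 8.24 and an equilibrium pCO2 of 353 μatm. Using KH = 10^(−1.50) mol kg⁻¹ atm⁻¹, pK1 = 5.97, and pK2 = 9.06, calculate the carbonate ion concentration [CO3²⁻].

[CO3²⁻] = 0.315 mmol/kg

[CO2*] = KH · pCO2 = 10^(−1.50) × 353×10^-6 = 1.116×10^-5 mol/kg
α₀ = 1/(1 + K1/[H⁺] + K1K2/[H⁺]²) = 1/(1 + 10^+2.27 + 10^+1.45) = 0.004643
DIC = [CO2*]/α₀ = 1.116×10^-5 / 0.004643 = 2.404 mmol/kg
[CO3²⁻] = α₂·DIC; α₂ = 0.1308, so [CO3²⁻] = 0.1308 × 2.404 = 0.315 mmol/kg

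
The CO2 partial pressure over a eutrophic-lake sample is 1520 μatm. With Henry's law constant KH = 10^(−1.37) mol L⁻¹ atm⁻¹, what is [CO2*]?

KH = 10^(−1.37) = 4.266×10^-2 mol L⁻¹ atm⁻¹
[CO2*] = KH · pCO2 = 4.266×10^-2 × 1520×10^-6 atm = 6.48×10^-5 mol/L

[CO2*] = 64.8 μmol/L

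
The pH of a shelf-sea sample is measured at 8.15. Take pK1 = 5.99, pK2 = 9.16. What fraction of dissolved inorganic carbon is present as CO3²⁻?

α₂ = 0.0885

α₂ = 1 / (1 + [H⁺]/K2 + [H⁺]²/(K1K2)) = 1 / (1 + 10^+1.01 + 10^-1.15)
   = 1 / (1 + 10.233 + 0.070795) = 1/11.304 = 0.08847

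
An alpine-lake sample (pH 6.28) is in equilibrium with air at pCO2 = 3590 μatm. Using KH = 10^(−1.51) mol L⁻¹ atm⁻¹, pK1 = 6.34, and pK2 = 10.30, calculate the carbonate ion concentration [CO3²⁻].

[CO3²⁻] = 0.00923 μmol/L

[CO2*] = KH · pCO2 = 10^(−1.51) × 3590×10^-6 = 1.109×10^-4 mol/L
α₀ = 1/(1 + K1/[H⁺] + K1K2/[H⁺]²) = 1/(1 + 10^-0.06 + 10^-4.08) = 0.5345
DIC = [CO2*]/α₀ = 1.109×10^-4 / 0.5345 = 0.2076 mmol/L
[CO3²⁻] = α₂·DIC; α₂ = 4.445×10^-5, so [CO3²⁻] = 4.445×10^-5 × 0.2076 = 9.23×10^-6 mmol/L = 0.00923 μmol/L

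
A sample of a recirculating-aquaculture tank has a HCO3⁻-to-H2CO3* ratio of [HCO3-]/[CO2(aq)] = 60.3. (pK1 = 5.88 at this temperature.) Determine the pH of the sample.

pH = 7.66

From K1 = [H⁺][HCO3-]/[CO2(aq)]:  pH = pK1 + log₁₀([HCO3-]/[CO2(aq)])
log₁₀(60.3) = +1.780
pH = 5.88 + (+1.780) = 7.66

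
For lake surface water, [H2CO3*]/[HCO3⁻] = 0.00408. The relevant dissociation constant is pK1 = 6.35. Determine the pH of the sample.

pH = 8.74

From K1 = [H⁺][HCO3⁻]/[H2CO3*]:  pH = pK1 − log₁₀([H2CO3*]/[HCO3⁻])
log₁₀(0.00408) = -2.389
pH = 6.35 − (-2.389) = 8.74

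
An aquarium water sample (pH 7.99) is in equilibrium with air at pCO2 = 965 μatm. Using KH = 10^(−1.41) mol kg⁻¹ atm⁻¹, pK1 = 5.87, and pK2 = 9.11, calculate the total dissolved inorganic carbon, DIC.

DIC = 5.36 mmol/kg

[CO2*] = KH · pCO2 = 10^(−1.41) × 965×10^-6 = 3.754×10^-5 mol/kg
α₀ = 1/(1 + K1/[H⁺] + K1K2/[H⁺]²) = 1/(1 + 10^+2.12 + 10^+1.00) = 0.007002
DIC = [CO2*]/α₀ = 3.754×10^-5 / 0.007002 = 5.36 mmol/kg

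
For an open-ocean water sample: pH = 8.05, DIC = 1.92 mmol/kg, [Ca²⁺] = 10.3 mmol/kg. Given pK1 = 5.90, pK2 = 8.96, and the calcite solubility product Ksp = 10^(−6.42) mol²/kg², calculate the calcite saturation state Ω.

α₂ = 1 / (1 + [H⁺]/K2 + [H⁺]²/(K1K2)) = 1 / (1 + 10^+0.91 + 10^-1.24)
   = 1 / (1 + 8.1283 + 0.057544) = 1/9.1858 = 0.1089
[CO3²⁻] = α₂ × DIC = 0.1089 × 1.92 = 0.2090 mmol/kg
Ksp = 10^(−6.42) = 3.802×10^-7
Ω = [Ca²⁺][CO3²⁻]/Ksp = (10.3×10^-3)(2.090×10^-4) / 3.802×10^-7 = 5.66

Ω = 5.66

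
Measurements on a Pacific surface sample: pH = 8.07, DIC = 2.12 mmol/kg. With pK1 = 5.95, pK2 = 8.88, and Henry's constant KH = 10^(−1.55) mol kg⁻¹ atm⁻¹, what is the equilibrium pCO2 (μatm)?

α₀ = 1 / (1 + K1/[H⁺] + K1K2/[H⁺]²) = 1 / (1 + 10^+2.12 + 10^+1.31)
   = 1 / (1 + 131.83 + 20.417) = 1/153.24 = 0.006526
[CO2*] = α₀ × DIC = 0.006526 × 2.12 = 0.01383 mmol/kg = 13.83 μmol/kg
pCO2 = [CO2*]/KH = 1.383×10^-5 / 2.818×10^-2 = 491 μatm

pCO2 = 491 μatm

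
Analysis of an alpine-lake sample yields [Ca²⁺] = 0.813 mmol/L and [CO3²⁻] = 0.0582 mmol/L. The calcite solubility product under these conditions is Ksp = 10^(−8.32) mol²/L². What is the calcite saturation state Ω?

Ksp = 10^(−8.32) = 4.786×10^-9
Ω = [Ca²⁺][CO3²⁻]/Ksp = (0.813×10^-3)(0.0582×10^-3) / 4.786×10^-9 = 9.89

Ω = 9.89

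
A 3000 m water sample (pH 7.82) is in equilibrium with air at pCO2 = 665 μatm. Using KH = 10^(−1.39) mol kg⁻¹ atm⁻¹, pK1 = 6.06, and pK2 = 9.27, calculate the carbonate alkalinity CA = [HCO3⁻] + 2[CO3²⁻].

CA = 1.67 mmol/kg

[CO2*] = KH · pCO2 = 10^(−1.39) × 665×10^-6 = 2.709×10^-5 mol/kg
α₀ = 1/(1 + K1/[H⁺] + K1K2/[H⁺]²) = 1/(1 + 10^+1.76 + 10^+0.31) = 0.01651
DIC = [CO2*]/α₀ = 2.709×10^-5 / 0.01651 = 1.641 mmol/kg
CA = (α₁ + 2α₂)·DIC = (0.9498 + 2×0.03370) × 1.641 = 1.67 mmol/kg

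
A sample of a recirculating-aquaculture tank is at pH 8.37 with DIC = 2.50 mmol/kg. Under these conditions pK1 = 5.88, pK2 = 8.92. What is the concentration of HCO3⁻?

α₁ = 1 / (1 + [H⁺]/K1 + K2/[H⁺]) = 1 / (1 + 10^-2.49 + 10^-0.55)
   = 1 / (1 + 0.0032359 + 0.28184) = 1/1.2851 = 0.7782
[HCO3⁻] = α₁ × DIC = 0.7782 × 2.50 = 1.95 mmol/kg

[HCO3⁻] = 1.95 mmol/kg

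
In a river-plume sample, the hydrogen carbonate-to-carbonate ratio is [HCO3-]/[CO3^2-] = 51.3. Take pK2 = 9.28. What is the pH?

pH = 7.57

From K2 = [H⁺][CO3^2-]/[HCO3-]:  pH = pK2 − log₁₀([HCO3-]/[CO3^2-])
log₁₀(51.3) = +1.710
pH = 9.28 − (+1.710) = 7.57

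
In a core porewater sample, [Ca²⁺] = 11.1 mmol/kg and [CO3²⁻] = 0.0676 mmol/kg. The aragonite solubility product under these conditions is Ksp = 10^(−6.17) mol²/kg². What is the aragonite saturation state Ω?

Ω = 1.11

Ksp = 10^(−6.17) = 6.761×10^-7
Ω = [Ca²⁺][CO3²⁻]/Ksp = (11.1×10^-3)(0.0676×10^-3) / 6.761×10^-7 = 1.11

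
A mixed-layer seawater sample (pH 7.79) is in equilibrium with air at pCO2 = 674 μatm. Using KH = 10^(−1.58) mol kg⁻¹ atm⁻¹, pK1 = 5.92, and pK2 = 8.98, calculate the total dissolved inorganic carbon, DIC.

DIC = 1.42 mmol/kg

[CO2*] = KH · pCO2 = 10^(−1.58) × 674×10^-6 = 1.773×10^-5 mol/kg
α₀ = 1/(1 + K1/[H⁺] + K1K2/[H⁺]²) = 1/(1 + 10^+1.87 + 10^+0.68) = 0.01251
DIC = [CO2*]/α₀ = 1.773×10^-5 / 0.01251 = 1.42 mmol/kg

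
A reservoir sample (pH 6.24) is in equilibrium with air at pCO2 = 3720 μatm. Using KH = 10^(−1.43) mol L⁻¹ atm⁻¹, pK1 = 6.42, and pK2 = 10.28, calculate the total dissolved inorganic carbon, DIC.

DIC = 0.230 mmol/L

[CO2*] = KH · pCO2 = 10^(−1.43) × 3720×10^-6 = 1.382×10^-4 mol/L
α₀ = 1/(1 + K1/[H⁺] + K1K2/[H⁺]²) = 1/(1 + 10^-0.18 + 10^-4.22) = 0.6021
DIC = [CO2*]/α₀ = 1.382×10^-4 / 0.6021 = 0.230 mmol/L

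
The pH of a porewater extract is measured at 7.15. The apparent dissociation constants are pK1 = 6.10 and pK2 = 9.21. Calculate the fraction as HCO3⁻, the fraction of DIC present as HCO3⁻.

α₁ = 0.911

α₁ = 1 / (1 + [H⁺]/K1 + K2/[H⁺]) = 1 / (1 + 10^-1.05 + 10^-2.06)
   = 1 / (1 + 0.089125 + 0.0087096) = 1/1.0978 = 0.9109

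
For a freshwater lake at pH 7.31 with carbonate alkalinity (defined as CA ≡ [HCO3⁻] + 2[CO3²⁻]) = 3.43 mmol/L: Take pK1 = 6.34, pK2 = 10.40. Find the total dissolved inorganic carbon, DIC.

DIC = 3.79 mmol/L

CA = [HCO3⁻] + 2[CO3²⁻] = (α₁ + 2α₂)·DIC
At pH 7.31: [H⁺]/K1 = 10^-0.97 = 0.10715, K2/[H⁺] = 10^-3.09 = 0.00081283
α₁ = 1/(1 + 0.10715 + 0.00081283) = 1/1.1080 = 0.9026; α₂ = α₁·K2/[H⁺] = 0.0007336
α₁ + 2α₂ = 0.9040
DIC = CA / (α₁ + 2α₂) = 3.43 / 0.9040 = 3.79 mmol/L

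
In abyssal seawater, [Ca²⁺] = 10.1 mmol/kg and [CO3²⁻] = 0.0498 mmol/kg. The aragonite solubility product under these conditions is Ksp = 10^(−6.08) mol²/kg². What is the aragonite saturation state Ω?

Ω = 0.605

Ksp = 10^(−6.08) = 8.318×10^-7
Ω = [Ca²⁺][CO3²⁻]/Ksp = (10.1×10^-3)(0.0498×10^-3) / 8.318×10^-7 = 0.605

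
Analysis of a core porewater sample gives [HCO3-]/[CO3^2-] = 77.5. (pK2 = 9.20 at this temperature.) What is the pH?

pH = 7.31

From K2 = [H⁺][CO3^2-]/[HCO3-]:  pH = pK2 − log₁₀([HCO3-]/[CO3^2-])
log₁₀(77.5) = +1.889
pH = 9.20 − (+1.889) = 7.31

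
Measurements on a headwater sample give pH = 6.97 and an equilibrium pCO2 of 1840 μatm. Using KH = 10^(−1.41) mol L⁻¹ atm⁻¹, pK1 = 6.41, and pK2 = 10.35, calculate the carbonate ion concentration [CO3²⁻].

[CO2*] = KH · pCO2 = 10^(−1.41) × 1840×10^-6 = 7.158×10^-5 mol/L
α₀ = 1/(1 + K1/[H⁺] + K1K2/[H⁺]²) = 1/(1 + 10^+0.56 + 10^-2.82) = 0.2159
DIC = [CO2*]/α₀ = 7.158×10^-5 / 0.2159 = 0.3316 mmol/L
[CO3²⁻] = α₂·DIC; α₂ = 0.0003267, so [CO3²⁻] = 0.0003267 × 0.3316 = 0.000108 mmol/L = 0.108 μmol/L

[CO3²⁻] = 0.108 μmol/L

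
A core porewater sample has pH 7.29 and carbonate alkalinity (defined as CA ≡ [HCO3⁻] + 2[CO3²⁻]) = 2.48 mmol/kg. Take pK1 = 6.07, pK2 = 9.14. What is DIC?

DIC = 2.59 mmol/kg

CA = [HCO3⁻] + 2[CO3²⁻] = (α₁ + 2α₂)·DIC
At pH 7.29: [H⁺]/K1 = 10^-1.22 = 0.060256, K2/[H⁺] = 10^-1.85 = 0.014125
α₁ = 1/(1 + 0.060256 + 0.014125) = 1/1.0744 = 0.9308; α₂ = α₁·K2/[H⁺] = 0.01315
α₁ + 2α₂ = 0.9571
DIC = CA / (α₁ + 2α₂) = 2.48 / 0.9571 = 2.59 mmol/kg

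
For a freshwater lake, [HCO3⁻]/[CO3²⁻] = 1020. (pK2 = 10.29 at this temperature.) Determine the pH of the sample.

pH = 7.28

From K2 = [H⁺][CO3²⁻]/[HCO3⁻]:  pH = pK2 − log₁₀([HCO3⁻]/[CO3²⁻])
log₁₀(1020) = +3.009
pH = 10.29 − (+3.009) = 7.28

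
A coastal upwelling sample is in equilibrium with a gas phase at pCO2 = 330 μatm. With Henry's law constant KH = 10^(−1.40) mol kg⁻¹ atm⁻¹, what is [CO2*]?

KH = 10^(−1.40) = 3.981×10^-2 mol kg⁻¹ atm⁻¹
[CO2*] = KH · pCO2 = 3.981×10^-2 × 330×10^-6 atm = 1.31×10^-5 mol/kg

[CO2*] = 13.1 μmol/kg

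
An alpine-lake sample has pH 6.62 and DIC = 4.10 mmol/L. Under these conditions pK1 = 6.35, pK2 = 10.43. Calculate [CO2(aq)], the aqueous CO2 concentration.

α₀ = 1 / (1 + K1/[H⁺] + K1K2/[H⁺]²) = 1 / (1 + 10^+0.27 + 10^-3.54)
   = 1 / (1 + 1.8621 + 0.00028840) = 1/2.8624 = 0.3494
[CO2*] = α₀ × DIC = 0.3494 × 4.10 = 1.43 mmol/L

[CO2*] = 1.43 mmol/L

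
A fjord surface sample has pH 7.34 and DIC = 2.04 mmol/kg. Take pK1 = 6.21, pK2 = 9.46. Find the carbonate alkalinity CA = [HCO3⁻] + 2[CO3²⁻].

CA = 1.91 mmol/kg

CA = [HCO3⁻] + 2[CO3²⁻] = (α₁ + 2α₂)·DIC
At pH 7.34: [H⁺]/K1 = 10^-1.13 = 0.074131, K2/[H⁺] = 10^-2.12 = 0.0075858
α₁ = 1/(1 + 0.074131 + 0.0075858) = 1/1.0817 = 0.9245; α₂ = α₁·K2/[H⁺] = 0.007013
α₁ + 2α₂ = 0.9385
CA = 0.9385 × 2.04 = 1.91 mmol/kg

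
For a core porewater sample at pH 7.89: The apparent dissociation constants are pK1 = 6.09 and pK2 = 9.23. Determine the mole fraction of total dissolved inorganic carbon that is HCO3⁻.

α₁ = 1 / (1 + [H⁺]/K1 + K2/[H⁺]) = 1 / (1 + 10^-1.80 + 10^-1.34)
   = 1 / (1 + 0.015849 + 0.045709) = 1/1.0616 = 0.9420

α₁ = 0.942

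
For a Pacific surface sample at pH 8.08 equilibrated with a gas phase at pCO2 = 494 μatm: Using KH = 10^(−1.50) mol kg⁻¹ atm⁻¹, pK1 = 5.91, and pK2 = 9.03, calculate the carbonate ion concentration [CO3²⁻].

[CO2*] = KH · pCO2 = 10^(−1.50) × 494×10^-6 = 1.562×10^-5 mol/kg
α₀ = 1/(1 + K1/[H⁺] + K1K2/[H⁺]²) = 1/(1 + 10^+2.17 + 10^+1.22) = 0.006042
DIC = [CO2*]/α₀ = 1.562×10^-5 / 0.006042 = 2.585 mmol/kg
[CO3²⁻] = α₂·DIC; α₂ = 0.1003, so [CO3²⁻] = 0.1003 × 2.585 = 0.259 mmol/kg

[CO3²⁻] = 0.259 mmol/kg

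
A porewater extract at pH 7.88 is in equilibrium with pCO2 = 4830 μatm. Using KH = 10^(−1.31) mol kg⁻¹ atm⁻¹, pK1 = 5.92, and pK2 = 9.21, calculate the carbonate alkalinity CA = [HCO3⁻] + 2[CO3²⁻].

CA = 23.6 mmol/kg

[CO2*] = KH · pCO2 = 10^(−1.31) × 4830×10^-6 = 2.366×10^-4 mol/kg
α₀ = 1/(1 + K1/[H⁺] + K1K2/[H⁺]²) = 1/(1 + 10^+1.96 + 10^+0.63) = 0.01037
DIC = [CO2*]/α₀ = 2.366×10^-4 / 0.01037 = 22.82 mmol/kg
CA = (α₁ + 2α₂)·DIC = (0.9454 + 2×0.04422) × 22.82 = 23.6 mmol/kg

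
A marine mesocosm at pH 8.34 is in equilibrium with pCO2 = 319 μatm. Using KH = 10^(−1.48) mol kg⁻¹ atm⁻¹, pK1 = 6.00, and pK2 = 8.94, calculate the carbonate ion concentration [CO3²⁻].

[CO3²⁻] = 0.580 mmol/kg

[CO2*] = KH · pCO2 = 10^(−1.48) × 319×10^-6 = 1.056×10^-5 mol/kg
α₀ = 1/(1 + K1/[H⁺] + K1K2/[H⁺]²) = 1/(1 + 10^+2.34 + 10^+1.74) = 0.003640
DIC = [CO2*]/α₀ = 1.056×10^-5 / 0.003640 = 2.902 mmol/kg
[CO3²⁻] = α₂·DIC; α₂ = 0.2000, so [CO3²⁻] = 0.2000 × 2.902 = 0.580 mmol/kg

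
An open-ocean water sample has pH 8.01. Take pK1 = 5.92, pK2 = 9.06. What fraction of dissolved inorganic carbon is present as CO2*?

α₀ = 1 / (1 + K1/[H⁺] + K1K2/[H⁺]²) = 1 / (1 + 10^+2.09 + 10^+1.04)
   = 1 / (1 + 123.03 + 10.965) = 1/134.99 = 0.007408

α₀ = 0.00741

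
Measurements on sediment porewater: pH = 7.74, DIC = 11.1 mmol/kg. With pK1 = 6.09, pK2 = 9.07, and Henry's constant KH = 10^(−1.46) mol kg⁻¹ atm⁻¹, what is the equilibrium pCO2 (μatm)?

pCO2 = 6700 μatm

α₀ = 1 / (1 + K1/[H⁺] + K1K2/[H⁺]²) = 1 / (1 + 10^+1.65 + 10^+0.32)
   = 1 / (1 + 44.668 + 2.0893) = 1/47.758 = 0.02094
[CO2*] = α₀ × DIC = 0.02094 × 11.1 = 0.2324 mmol/kg
pCO2 = [CO2*]/KH = 2.324×10^-4 / 3.467×10^-2 = 6700 μatm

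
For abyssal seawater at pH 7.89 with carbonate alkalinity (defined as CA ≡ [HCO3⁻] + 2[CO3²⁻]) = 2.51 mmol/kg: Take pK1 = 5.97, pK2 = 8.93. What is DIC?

CA = [HCO3⁻] + 2[CO3²⁻] = (α₁ + 2α₂)·DIC
At pH 7.89: [H⁺]/K1 = 10^-1.92 = 0.012023, K2/[H⁺] = 10^-1.04 = 0.091201
α₁ = 1/(1 + 0.012023 + 0.091201) = 1/1.1032 = 0.9064; α₂ = α₁·K2/[H⁺] = 0.08267
α₁ + 2α₂ = 1.0718
DIC = CA / (α₁ + 2α₂) = 2.51 / 1.0718 = 2.34 mmol/kg

DIC = 2.34 mmol/kg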